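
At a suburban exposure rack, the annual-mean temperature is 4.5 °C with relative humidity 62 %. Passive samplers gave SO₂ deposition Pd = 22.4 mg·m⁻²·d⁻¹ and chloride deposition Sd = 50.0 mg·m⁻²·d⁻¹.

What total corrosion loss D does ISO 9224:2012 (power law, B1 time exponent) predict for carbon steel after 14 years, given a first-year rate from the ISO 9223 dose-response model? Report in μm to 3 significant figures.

carbon steel: f(T) = +0.150·(T−10) [T≤10 °C] = -0.8250
  Pd branch = 1.77·Pd^0.52·e^(0.02·RH+f) = 13.5 μm/a
  Cl⁻ term: 0.102·50.0^0.62·exp(0.033·62+0.04·4.5) = 10.68
  sum: 13.5 + 10.68 → r_corr = 24.18 μm/a
Power-law: D(14) = r_corr · 14^0.523
  D(14) = 24.18 × 14^0.523 = 24.18 × 3.976 = 96.15 μm

D(14) = 96.1 μm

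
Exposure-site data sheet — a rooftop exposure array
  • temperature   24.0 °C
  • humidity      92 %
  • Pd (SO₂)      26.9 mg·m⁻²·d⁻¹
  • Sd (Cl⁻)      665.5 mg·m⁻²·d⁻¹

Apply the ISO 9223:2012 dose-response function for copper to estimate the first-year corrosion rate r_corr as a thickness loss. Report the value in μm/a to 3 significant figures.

r_corr = 6.20 μm/a

copper: f(T) = -0.080·(T−10) [T>10 °C] = -1.1200
  SO₂ term: 0.0053·26.9^0.26·exp(0.059·92-1.1200) = 0.9267
  Sd branch = 0.01025·Sd^0.27·e^(0.036·RH+0.049·T) = 5.273 μm/a
  r_corr = 0.9267 + 5.273 = 6.2 μm/a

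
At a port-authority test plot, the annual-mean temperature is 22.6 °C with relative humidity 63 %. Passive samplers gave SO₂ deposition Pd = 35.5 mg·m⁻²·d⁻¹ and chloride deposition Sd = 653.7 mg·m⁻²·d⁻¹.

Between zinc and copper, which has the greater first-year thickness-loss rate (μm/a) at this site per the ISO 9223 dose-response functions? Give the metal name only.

zinc

zinc: f(T) = -0.071·(T−10) [T>10 °C] = -0.8946
  Pd branch = 0.0129·Pd^0.44·e^(0.046·RH+f) = 0.46 μm/a
  Cl⁻ term: 0.0175·653.7^0.57·exp(0.008·63+0.085·22.6) = 7.961
  sum: 0.46 + 7.961 → r_corr = 8.421 μm/a
copper: temperature factor f = -0.080·(12.6) = -1.0080
  SO₂ term: 0.0053·35.5^0.26·exp(0.059·63-1.0080) = 0.2013
  Cl⁻ term: 0.01025·653.7^0.27·exp(0.036·63+0.049·22.6) = 1.725
  r_corr = 0.2013 + 1.725 = 1.926 μm/a
Ordering by μm/a: zinc (8.42) > copper (1.93)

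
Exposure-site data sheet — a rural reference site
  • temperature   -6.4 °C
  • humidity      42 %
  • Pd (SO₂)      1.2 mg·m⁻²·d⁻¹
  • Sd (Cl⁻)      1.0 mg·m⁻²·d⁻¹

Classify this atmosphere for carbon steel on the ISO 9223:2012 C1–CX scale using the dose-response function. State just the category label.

carbon steel: f(T) = +0.150·(T−10) [T≤10 °C] = -2.4600
  Pd branch = 1.77·Pd^0.52·e^(0.02·RH+f) = 0.3851 μm/a
  Cl⁻ term: 0.102·1.0^0.62·exp(0.033·42+0.04·-6.4) = 0.3158
  r_corr = 0.3851 + 0.3158 = 0.7009 μm/a
ISO 9223 Table 2 (carbon steel): 0 < 0.701 ≤ 1.3 μm/a ⇒ C1

C1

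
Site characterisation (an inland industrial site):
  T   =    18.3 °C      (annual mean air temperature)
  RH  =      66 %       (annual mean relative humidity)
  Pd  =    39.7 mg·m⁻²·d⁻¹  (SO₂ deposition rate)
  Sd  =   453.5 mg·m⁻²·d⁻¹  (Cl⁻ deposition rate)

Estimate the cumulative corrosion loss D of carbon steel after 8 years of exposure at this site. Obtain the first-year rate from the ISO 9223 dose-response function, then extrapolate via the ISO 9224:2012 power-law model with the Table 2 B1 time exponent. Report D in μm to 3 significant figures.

D(8) = 332 μm

carbon steel: T>10 °C ⇒ hinge -0.054·(18.3−10) = -0.4482
  SO₂ term: 1.77·39.7^0.52·exp(0.02·66-0.4482) = 28.71
  Sd branch = 0.102·Sd^0.62·e^(0.033·RH+0.04·T) = 83.08 μm/a
  r_corr = 28.71 + 83.08 = 111.8 μm/a
Power-law: D(8) = r_corr · 8^0.523
  D(8) = 111.8 × 8^0.523 = 111.8 × 2.967 = 331.7 μm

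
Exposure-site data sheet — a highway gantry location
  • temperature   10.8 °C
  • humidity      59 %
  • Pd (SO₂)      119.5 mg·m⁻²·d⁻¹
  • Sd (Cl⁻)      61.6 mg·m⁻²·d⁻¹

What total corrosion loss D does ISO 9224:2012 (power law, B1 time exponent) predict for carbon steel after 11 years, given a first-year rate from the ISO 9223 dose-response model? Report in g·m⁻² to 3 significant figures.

carbon steel: T>10 °C ⇒ hinge -0.054·(10.8−10) = -0.0432
  Pd branch = 1.77·Pd^0.52·e^(0.02·RH+f) = 66.36 μm/a
  Sd branch = 0.102·Sd^0.62·e^(0.033·RH+0.04·T) = 14.17 μm/a
  r_corr = 66.36 + 14.17 = 80.53 μm/a
Long-term exponent b (ISO 9224 Table 2, B1) = 0.523
  D(11) = 80.53 × 11^0.523 = 80.53 × 3.505 = 282.2 μm
  Mass loss = 282.2 μm × 7.85 g/cm³ = 2215 g·m⁻²

D(11) = 2.22e+03 g·m⁻²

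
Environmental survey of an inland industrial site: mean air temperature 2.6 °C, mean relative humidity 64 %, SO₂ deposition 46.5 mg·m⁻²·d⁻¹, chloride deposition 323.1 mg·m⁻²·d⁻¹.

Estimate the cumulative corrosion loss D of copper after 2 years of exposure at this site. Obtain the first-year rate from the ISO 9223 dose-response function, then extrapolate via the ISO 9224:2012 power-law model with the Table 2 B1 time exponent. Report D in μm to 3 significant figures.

D(2) = 1.27 μm

copper: T≤10 °C ⇒ hinge +0.126·(2.6−10) = -0.9324
  Pd branch = 0.0053·Pd^0.26·e^(0.059·RH+f) = 0.247 μm/a
  Sd branch = 0.01025·Sd^0.27·e^(0.036·RH+0.049·T) = 0.5549 μm/a
  sum: 0.247 + 0.5549 → r_corr = 0.8019 μm/a
ISO 9224: D(t) = r_corr · t^b with b = 0.667 (copper, B1)
  D(2) = 0.8019 × 2^0.667 = 0.8019 × 1.588 = 1.273 μm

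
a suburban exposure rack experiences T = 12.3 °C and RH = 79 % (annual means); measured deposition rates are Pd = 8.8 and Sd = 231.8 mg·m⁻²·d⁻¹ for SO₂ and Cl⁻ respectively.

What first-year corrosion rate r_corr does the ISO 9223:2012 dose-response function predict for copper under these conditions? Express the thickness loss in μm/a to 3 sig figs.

copper: f(T) = -0.080·(T−10) [T>10 °C] = -0.1840
  sulphur-dioxide contribution → 0.8207 μm/a
  chloride contribution → 1.4 μm/a
  total first-year rate 2.221 μm/a

r_corr = 2.22 μm/a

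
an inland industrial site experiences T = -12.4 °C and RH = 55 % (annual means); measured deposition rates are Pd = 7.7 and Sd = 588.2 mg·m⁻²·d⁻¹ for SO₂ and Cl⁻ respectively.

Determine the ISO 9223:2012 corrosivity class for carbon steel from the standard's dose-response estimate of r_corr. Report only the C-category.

carbon steel: temperature factor f = +0.150·(-22.4) = -3.3600
  Pd branch = 1.77·Pd^0.52·e^(0.02·RH+f) = 0.5339 μm/a
  Sd branch = 0.102·Sd^0.62·e^(0.033·RH+0.04·T) = 19.89 μm/a
  r_corr = 0.5339 + 19.89 = 20.42 μm/a
Category bounds: 1.3…25 μm/a bracket r_corr ⇒ C2

C2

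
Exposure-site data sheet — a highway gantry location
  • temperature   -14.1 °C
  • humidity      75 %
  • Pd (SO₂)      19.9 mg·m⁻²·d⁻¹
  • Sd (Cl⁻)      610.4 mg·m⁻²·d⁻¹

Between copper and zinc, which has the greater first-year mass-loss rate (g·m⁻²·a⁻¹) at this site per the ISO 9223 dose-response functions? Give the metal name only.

zinc

copper: temperature factor f = +0.126·(-24.1) = -3.0366
  sulphur-dioxide contribution → 0.04623 μm/a
  chloride contribution → 0.4319 μm/a
  ⇒ r_corr(copper) = 0.4781 μm/a
  mass loss = 0.4781 μm/a × 8.96 g/cm³ = 4.284 g·m⁻²·a⁻¹
zinc: temperature factor f = +0.038·(-24.1) = -0.9158
  sulphur-dioxide contribution → 0.6063 μm/a
  chloride contribution → 0.3723 μm/a
  ⇒ r_corr(zinc) = 0.9786 μm/a
  mass loss = 0.9786 μm/a × 7.14 g/cm³ = 6.987 g·m⁻²·a⁻¹
Ordering by g·m⁻²·a⁻¹: zinc (6.99) > copper (4.28)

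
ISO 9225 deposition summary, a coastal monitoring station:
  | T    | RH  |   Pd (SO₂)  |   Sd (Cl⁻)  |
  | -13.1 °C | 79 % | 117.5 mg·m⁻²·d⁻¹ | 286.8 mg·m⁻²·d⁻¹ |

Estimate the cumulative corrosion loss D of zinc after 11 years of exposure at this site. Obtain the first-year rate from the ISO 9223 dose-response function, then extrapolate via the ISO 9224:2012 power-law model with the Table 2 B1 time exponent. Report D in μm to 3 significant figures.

zinc: f(T) = +0.038·(T−10) [T≤10 °C] = -0.8778
  Pd branch = 0.0129·Pd^0.44·e^(0.046·RH+f) = 1.654 μm/a
  Sd branch = 0.0175·Sd^0.57·e^(0.008·RH+0.085·T) = 0.2721 μm/a
  sum: 1.654 + 0.2721 → r_corr = 1.926 μm/a
Power-law: D(11) = r_corr · 11^0.813
  D(11) = 1.926 × 11^0.813 = 1.926 × 7.025 = 13.53 μm

D(11) = 13.5 μm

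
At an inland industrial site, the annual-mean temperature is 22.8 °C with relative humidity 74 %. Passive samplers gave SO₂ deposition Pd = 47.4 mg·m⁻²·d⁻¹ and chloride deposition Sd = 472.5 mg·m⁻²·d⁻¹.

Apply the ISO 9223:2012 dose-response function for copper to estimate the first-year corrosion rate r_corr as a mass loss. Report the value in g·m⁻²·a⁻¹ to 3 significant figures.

r_corr = 24.9 g·m⁻²·a⁻¹

copper: T>10 °C ⇒ hinge -0.080·(22.8−10) = -1.0240
  Pd branch = 0.0053·Pd^0.26·e^(0.059·RH+f) = 0.4087 μm/a
  Sd branch = 0.01025·Sd^0.27·e^(0.036·RH+0.049·T) = 2.371 μm/a
  sum: 0.4087 + 2.371 → r_corr = 2.78 μm/a
Convert to mass loss: 2.78 μm/a × 8.96 g/cm³ = 24.91 g·m⁻²·a⁻¹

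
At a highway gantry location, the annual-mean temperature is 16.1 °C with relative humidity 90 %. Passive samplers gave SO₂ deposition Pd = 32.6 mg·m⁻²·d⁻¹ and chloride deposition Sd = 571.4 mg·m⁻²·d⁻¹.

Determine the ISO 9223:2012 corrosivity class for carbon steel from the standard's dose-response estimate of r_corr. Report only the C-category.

carbon steel: T>10 °C ⇒ hinge -0.054·(16.1−10) = -0.3294
  SO₂ term: 1.77·32.6^0.52·exp(0.02·90-0.3294) = 47.15
  Sd branch = 0.102·Sd^0.62·e^(0.033·RH+0.04·T) = 193.8 μm/a
  r_corr = 47.15 + 193.8 = 241 μm/a
Category bounds: 200…700 μm/a bracket r_corr ⇒ CX

CX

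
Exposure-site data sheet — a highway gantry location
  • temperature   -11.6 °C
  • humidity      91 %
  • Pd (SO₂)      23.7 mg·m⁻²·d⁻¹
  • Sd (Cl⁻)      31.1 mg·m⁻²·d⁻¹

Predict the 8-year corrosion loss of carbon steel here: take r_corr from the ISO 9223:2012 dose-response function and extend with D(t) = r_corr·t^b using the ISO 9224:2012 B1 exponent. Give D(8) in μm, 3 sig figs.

D(8) = 38.9 μm

carbon steel: T≤10 °C ⇒ hinge +0.150·(-11.6−10) = -3.2400
  sulphur-dioxide contribution → 2.219 μm/a
  chloride contribution → 10.88 μm/a
  ⇒ r_corr(carbon steel) = 13.1 μm/a
Long-term exponent b (ISO 9224 Table 2, B1) = 0.523
  D(8) = 13.1 × 8^0.523 = 13.1 × 2.967 = 38.88 μm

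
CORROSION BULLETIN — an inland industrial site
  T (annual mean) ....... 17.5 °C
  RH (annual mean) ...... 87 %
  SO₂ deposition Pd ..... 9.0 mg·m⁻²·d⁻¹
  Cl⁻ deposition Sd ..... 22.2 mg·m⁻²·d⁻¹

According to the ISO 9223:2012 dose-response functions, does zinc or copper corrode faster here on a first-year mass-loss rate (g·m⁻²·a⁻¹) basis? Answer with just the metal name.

copper

zinc: T>10 °C ⇒ hinge -0.071·(17.5−10) = -0.5325
  sulphur-dioxide contribution → 1.09 μm/a
  chloride contribution → 0.9094 μm/a
  ⇒ r_corr(zinc) = 1.999 μm/a
  mass loss = 1.999 μm/a × 7.14 g/cm³ = 14.27 g·m⁻²·a⁻¹
copper: temperature factor f = -0.080·(7.5) = -0.6000
  sulphur-dioxide contribution → 0.873 μm/a
  chloride contribution → 1.279 μm/a
  total first-year rate 2.152 μm/a
  mass loss = 2.152 μm/a × 8.96 g/cm³ = 19.28 g·m⁻²·a⁻¹
Ordering by g·m⁻²·a⁻¹: copper (19.3) > zinc (14.3)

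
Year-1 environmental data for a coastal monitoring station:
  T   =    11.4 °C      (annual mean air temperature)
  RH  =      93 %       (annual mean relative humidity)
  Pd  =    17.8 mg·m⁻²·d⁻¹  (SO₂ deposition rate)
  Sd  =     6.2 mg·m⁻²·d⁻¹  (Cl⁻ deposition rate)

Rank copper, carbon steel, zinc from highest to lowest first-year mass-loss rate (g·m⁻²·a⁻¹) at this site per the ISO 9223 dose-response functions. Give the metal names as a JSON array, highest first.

["carbon steel", "copper", "zinc"]

copper: f(T) = -0.080·(T−10) [T>10 °C] = -0.1120
  Pd branch = 0.0053·Pd^0.26·e^(0.059·RH+f) = 2.419 μm/a
  Sd branch = 0.01025·Sd^0.27·e^(0.036·RH+0.049·T) = 0.8342 μm/a
  r_corr = 2.419 + 0.8342 = 3.254 μm/a
  mass loss = 3.254 μm/a × 8.96 g/cm³ = 29.15 g·m⁻²·a⁻¹
carbon steel: temperature factor f = -0.054·(1.4) = -0.0756
  SO₂ term: 1.77·17.8^0.52·exp(0.02·93-0.0756) = 47.11
  Cl⁻ term: 0.102·6.2^0.62·exp(0.033·93+0.04·11.4) = 10.73
  sum: 47.11 + 10.73 → r_corr = 57.85 μm/a
  mass loss = 57.85 μm/a × 7.85 g/cm³ = 454.1 g·m⁻²·a⁻¹
zinc: f(T) = -0.071·(T−10) [T>10 °C] = -0.0994
  Pd branch = 0.0129·Pd^0.44·e^(0.046·RH+f) = 2.989 μm/a
  Sd branch = 0.0175·Sd^0.57·e^(0.008·RH+0.085·T) = 0.2746 μm/a
  r_corr = 2.989 + 0.2746 = 3.264 μm/a
  mass loss = 3.264 μm/a × 7.14 g/cm³ = 23.3 g·m⁻²·a⁻¹
Ordering by g·m⁻²·a⁻¹: carbon steel (454) > copper (29.2) > zinc (23.3)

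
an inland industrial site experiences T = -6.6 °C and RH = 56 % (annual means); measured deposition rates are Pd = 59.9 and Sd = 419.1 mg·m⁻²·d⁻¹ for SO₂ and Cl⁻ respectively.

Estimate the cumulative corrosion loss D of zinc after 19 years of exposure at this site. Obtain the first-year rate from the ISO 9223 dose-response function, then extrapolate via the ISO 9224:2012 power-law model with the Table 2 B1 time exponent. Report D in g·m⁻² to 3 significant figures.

D(19) = 80.9 g·m⁻²

zinc: T≤10 °C ⇒ hinge +0.038·(-6.6−10) = -0.6308
  sulphur-dioxide contribution → 0.5463 μm/a
  chloride contribution → 0.4883 μm/a
  total first-year rate 1.035 μm/a
Power-law: D(19) = r_corr · 19^0.813
  D(19) = 1.035 × 19^0.813 = 1.035 × 10.96 = 11.33 μm
  Mass loss = 11.33 μm × 7.14 g/cm³ = 80.93 g·m⁻²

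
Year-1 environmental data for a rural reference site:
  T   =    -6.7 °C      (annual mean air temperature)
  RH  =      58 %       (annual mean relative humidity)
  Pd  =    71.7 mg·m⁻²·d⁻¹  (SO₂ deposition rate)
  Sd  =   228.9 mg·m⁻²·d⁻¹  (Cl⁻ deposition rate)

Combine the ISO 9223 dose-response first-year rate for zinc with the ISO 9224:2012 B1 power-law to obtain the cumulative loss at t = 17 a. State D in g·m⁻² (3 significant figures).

zinc: T≤10 °C ⇒ hinge +0.038·(-6.7−10) = -0.6346
  SO₂ term: 0.0129·71.7^0.44·exp(0.046·58-0.6346) = 0.6458
  Cl⁻ term: 0.0175·228.9^0.57·exp(0.008·58+0.085·-6.7) = 0.3485
  r_corr = 0.6458 + 0.3485 = 0.9943 μm/a
Long-term exponent b (ISO 9224 Table 2, B1) = 0.813
  D(17) = 0.9943 × 17^0.813 = 0.9943 × 10.01 = 9.951 μm
  Mass loss = 9.951 μm × 7.14 g/cm³ = 71.05 g·m⁻²

D(17) = 71.1 g·m⁻²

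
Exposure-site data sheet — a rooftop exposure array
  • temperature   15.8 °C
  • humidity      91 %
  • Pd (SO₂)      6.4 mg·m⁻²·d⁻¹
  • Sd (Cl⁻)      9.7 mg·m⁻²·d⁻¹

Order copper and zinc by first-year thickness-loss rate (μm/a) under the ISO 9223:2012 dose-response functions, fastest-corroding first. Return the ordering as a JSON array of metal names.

copper: f(T) = -0.080·(T−10) [T>10 °C] = -0.4640
  SO₂ term: 0.0053·6.4^0.26·exp(0.059·91-0.4640) = 1.159
  Cl⁻ term: 0.01025·9.7^0.27·exp(0.036·91+0.049·15.8) = 1.087
  sum: 1.159 + 1.087 → r_corr = 2.246 μm/a
zinc: f(T) = -0.071·(T−10) [T>10 °C] = -0.4118
  Pd branch = 0.0129·Pd^0.44·e^(0.046·RH+f) = 1.272 μm/a
  Cl⁻ term: 0.0175·9.7^0.57·exp(0.008·91+0.085·15.8) = 0.5069
  sum: 1.272 + 0.5069 → r_corr = 1.779 μm/a
Ordering by μm/a: copper (2.25) > zinc (1.78)

["copper", "zinc"]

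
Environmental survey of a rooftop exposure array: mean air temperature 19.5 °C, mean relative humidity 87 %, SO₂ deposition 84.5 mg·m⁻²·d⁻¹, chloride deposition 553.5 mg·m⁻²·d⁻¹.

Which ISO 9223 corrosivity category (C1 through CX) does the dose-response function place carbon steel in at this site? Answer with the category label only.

CX

carbon steel: temperature factor f = -0.054·(9.5) = -0.5130
  Pd branch = 1.77·Pd^0.52·e^(0.02·RH+f) = 60.65 μm/a
  Cl⁻ term: 0.102·553.5^0.62·exp(0.033·87+0.04·19.5) = 197.2
  sum: 60.65 + 197.2 → r_corr = 257.9 μm/a
258 μm/a falls in (200, 700] for carbon steel → category CX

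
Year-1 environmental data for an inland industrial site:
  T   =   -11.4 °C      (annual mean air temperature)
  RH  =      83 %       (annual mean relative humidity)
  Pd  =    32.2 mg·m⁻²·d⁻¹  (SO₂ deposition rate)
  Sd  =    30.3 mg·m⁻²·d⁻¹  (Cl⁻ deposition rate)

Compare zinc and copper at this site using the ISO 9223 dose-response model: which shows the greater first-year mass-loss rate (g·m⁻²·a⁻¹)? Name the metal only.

zinc

zinc: f(T) = +0.038·(T−10) [T≤10 °C] = -0.8132
  Pd branch = 0.0129·Pd^0.44·e^(0.046·RH+f) = 1.2 μm/a
  Sd branch = 0.0175·Sd^0.57·e^(0.008·RH+0.085·T) = 0.09016 μm/a
  sum: 1.2 + 0.09016 → r_corr = 1.29 μm/a
  mass loss = 1.29 μm/a × 7.14 g/cm³ = 9.208 g·m⁻²·a⁻¹
copper: T≤10 °C ⇒ hinge +0.126·(-11.4−10) = -2.6964
  SO₂ term: 0.0053·32.2^0.26·exp(0.059·83-2.6964) = 0.118
  Sd branch = 0.01025·Sd^0.27·e^(0.036·RH+0.049·T) = 0.2923 μm/a
  sum: 0.118 + 0.2923 → r_corr = 0.4103 μm/a
  mass loss = 0.4103 μm/a × 8.96 g/cm³ = 3.676 g·m⁻²·a⁻¹
Ordering by g·m⁻²·a⁻¹: zinc (9.21) > copper (3.68)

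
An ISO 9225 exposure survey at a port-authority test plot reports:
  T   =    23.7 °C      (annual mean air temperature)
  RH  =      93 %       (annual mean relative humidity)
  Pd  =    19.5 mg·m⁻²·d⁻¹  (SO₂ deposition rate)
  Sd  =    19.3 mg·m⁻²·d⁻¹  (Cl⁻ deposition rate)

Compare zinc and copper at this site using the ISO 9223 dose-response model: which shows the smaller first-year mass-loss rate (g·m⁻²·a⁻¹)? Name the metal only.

zinc: T>10 °C ⇒ hinge -0.071·(23.7−10) = -0.9727
  Pd branch = 0.0129·Pd^0.44·e^(0.046·RH+f) = 1.299 μm/a
  Cl⁻ term: 0.0175·19.3^0.57·exp(0.008·93+0.085·23.7) = 1.492
  sum: 1.299 + 1.492 → r_corr = 2.791 μm/a
  mass loss = 2.791 μm/a × 7.14 g/cm³ = 19.93 g·m⁻²·a⁻¹
copper: temperature factor f = -0.080·(13.7) = -1.0960
  SO₂ term: 0.0053·19.5^0.26·exp(0.059·93-1.0960) = 0.9261
  Cl⁻ term: 0.01025·19.3^0.27·exp(0.036·93+0.049·23.7) = 2.071
  r_corr = 0.9261 + 2.071 = 2.997 μm/a
  mass loss = 2.997 μm/a × 8.96 g/cm³ = 26.85 g·m⁻²·a⁻¹
Ordering by g·m⁻²·a⁻¹: copper (26.9) > zinc (19.9)

zinc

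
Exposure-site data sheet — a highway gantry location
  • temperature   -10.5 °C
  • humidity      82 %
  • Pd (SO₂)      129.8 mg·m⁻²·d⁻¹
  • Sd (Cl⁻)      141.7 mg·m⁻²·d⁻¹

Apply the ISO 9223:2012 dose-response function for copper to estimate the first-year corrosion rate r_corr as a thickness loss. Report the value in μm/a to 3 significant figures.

copper: T≤10 °C ⇒ hinge +0.126·(-10.5−10) = -2.5830
  SO₂ term: 0.0053·129.8^0.26·exp(0.059·82-2.5830) = 0.1791
  Sd branch = 0.01025·Sd^0.27·e^(0.036·RH+0.049·T) = 0.4469 μm/a
  sum: 0.1791 + 0.4469 → r_corr = 0.626 μm/a

r_corr = 0.626 μm/a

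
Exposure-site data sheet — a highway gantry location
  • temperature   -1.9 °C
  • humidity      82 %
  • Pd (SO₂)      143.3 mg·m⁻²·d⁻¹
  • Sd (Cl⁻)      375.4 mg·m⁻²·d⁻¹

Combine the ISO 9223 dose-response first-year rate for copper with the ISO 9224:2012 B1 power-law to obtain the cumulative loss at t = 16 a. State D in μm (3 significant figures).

D(16) = 9.08 μm

copper: f(T) = +0.126·(T−10) [T≤10 °C] = -1.4994
  SO₂ term: 0.0053·143.3^0.26·exp(0.059·82-1.4994) = 0.543
  Sd branch = 0.01025·Sd^0.27·e^(0.036·RH+0.049·T) = 0.886 μm/a
  sum: 0.543 + 0.886 → r_corr = 1.429 μm/a
Long-term exponent b (ISO 9224 Table 2, B1) = 0.667
  D(16) = 1.429 × 16^0.667 = 1.429 × 6.355 = 9.082 μm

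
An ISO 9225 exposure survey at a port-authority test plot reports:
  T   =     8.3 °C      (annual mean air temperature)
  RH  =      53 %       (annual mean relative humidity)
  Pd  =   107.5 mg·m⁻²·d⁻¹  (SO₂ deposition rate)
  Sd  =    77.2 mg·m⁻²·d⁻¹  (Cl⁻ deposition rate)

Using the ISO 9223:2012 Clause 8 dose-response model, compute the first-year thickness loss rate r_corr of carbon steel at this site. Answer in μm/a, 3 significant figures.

r_corr = 57.2 μm/a

carbon steel: temperature factor f = +0.150·(-1.7) = -0.2550
  SO₂ term: 1.77·107.5^0.52·exp(0.02·53-0.2550) = 45.07
  Sd branch = 0.102·Sd^0.62·e^(0.033·RH+0.04·T) = 12.1 μm/a
  sum: 45.07 + 12.1 → r_corr = 57.17 μm/a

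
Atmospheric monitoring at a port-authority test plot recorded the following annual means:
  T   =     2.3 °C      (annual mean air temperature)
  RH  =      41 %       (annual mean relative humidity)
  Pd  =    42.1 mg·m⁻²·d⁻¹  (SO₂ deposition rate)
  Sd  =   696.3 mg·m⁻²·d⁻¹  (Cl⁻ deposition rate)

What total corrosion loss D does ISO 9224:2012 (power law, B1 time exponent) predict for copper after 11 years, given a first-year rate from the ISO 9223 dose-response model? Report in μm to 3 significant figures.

D(11) = 1.75 μm

copper: temperature factor f = +0.126·(-7.7) = -0.9702
  SO₂ term: 0.0053·42.1^0.26·exp(0.059·41-0.9702) = 0.05968
  Sd branch = 0.01025·Sd^0.27·e^(0.036·RH+0.049·T) = 0.2939 μm/a
  r_corr = 0.05968 + 0.2939 = 0.3536 μm/a
Power-law: D(11) = r_corr · 11^0.667
  D(11) = 0.3536 × 11^0.667 = 0.3536 × 4.95 = 1.75 μm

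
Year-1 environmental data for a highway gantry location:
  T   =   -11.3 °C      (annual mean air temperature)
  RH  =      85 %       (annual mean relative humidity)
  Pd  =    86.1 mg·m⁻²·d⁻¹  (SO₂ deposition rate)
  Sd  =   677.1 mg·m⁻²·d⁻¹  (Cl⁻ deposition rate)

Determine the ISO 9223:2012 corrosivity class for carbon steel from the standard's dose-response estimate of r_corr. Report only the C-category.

carbon steel: temperature factor f = +0.150·(-21.3) = -3.1950
  sulphur-dioxide contribution → 4.026 μm/a
  chloride contribution → 61.02 μm/a
  total first-year rate 65.05 μm/a
Category bounds: 50…80 μm/a bracket r_corr ⇒ C4

C4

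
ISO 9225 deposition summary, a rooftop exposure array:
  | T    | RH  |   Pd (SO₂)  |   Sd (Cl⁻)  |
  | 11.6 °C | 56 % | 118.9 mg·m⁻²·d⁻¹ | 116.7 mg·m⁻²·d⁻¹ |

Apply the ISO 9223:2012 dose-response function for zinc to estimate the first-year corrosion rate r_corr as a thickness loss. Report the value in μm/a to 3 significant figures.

zinc: f(T) = -0.071·(T−10) [T>10 °C] = -0.1136
  Pd branch = 0.0129·Pd^0.44·e^(0.046·RH+f) = 1.239 μm/a
  Cl⁻ term: 0.0175·116.7^0.57·exp(0.008·56+0.085·11.6) = 1.107
  sum: 1.239 + 1.107 → r_corr = 2.346 μm/a

r_corr = 2.35 μm/a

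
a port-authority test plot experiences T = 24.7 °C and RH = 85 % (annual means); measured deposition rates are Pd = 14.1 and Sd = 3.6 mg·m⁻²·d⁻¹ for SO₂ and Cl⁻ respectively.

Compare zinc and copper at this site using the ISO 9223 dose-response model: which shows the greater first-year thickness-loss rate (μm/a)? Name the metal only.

zinc: temperature factor f = -0.071·(14.7) = -1.0437
  sulphur-dioxide contribution → 0.7262 μm/a
  chloride contribution → 0.5851 μm/a
  ⇒ r_corr(zinc) = 1.311 μm/a
copper: T>10 °C ⇒ hinge -0.080·(24.7−10) = -1.1760
  sulphur-dioxide contribution → 0.4902 μm/a
  chloride contribution → 1.036 μm/a
  total first-year rate 1.526 μm/a
Ordering by μm/a: copper (1.53) > zinc (1.31)

copper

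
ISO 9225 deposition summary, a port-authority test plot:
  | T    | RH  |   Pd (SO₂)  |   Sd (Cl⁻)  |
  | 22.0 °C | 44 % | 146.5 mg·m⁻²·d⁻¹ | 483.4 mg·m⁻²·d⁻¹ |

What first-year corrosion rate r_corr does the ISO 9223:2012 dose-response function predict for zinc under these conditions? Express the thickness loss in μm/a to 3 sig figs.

zinc: temperature factor f = -0.071·(12.0) = -0.8520
  Pd branch = 0.0129·Pd^0.44·e^(0.046·RH+f) = 0.3737 μm/a
  Cl⁻ term: 0.0175·483.4^0.57·exp(0.008·44+0.085·22.0) = 5.471
  sum: 0.3737 + 5.471 → r_corr = 5.845 μm/a

r_corr = 5.85 μm/a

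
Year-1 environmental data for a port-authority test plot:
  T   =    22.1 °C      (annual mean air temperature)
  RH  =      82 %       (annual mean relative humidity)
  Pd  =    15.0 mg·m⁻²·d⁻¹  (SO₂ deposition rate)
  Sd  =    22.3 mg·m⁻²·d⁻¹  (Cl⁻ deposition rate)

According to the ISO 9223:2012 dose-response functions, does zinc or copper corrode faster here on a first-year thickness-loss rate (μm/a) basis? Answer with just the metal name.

zinc

zinc: T>10 °C ⇒ hinge -0.071·(22.1−10) = -0.8591
  SO₂ term: 0.0129·15.0^0.44·exp(0.046·82-0.8591) = 0.7819
  Sd branch = 0.0175·Sd^0.57·e^(0.008·RH+0.085·T) = 1.295 μm/a
  sum: 0.7819 + 1.295 → r_corr = 2.077 μm/a
copper: f(T) = -0.080·(T−10) [T>10 °C] = -0.9680
  Pd branch = 0.0053·Pd^0.26·e^(0.059·RH+f) = 0.5138 μm/a
  Sd branch = 0.01025·Sd^0.27·e^(0.036·RH+0.049·T) = 1.34 μm/a
  r_corr = 0.5138 + 1.34 = 1.854 μm/a
Ordering by μm/a: zinc (2.08) > copper (1.85)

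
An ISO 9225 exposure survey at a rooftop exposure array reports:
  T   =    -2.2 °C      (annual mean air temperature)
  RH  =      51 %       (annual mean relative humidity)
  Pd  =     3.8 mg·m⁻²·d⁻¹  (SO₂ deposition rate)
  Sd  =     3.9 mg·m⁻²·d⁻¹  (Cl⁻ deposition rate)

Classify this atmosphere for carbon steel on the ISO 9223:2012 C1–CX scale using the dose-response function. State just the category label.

C2

carbon steel: f(T) = +0.150·(T−10) [T≤10 °C] = -1.8300
  Pd branch = 1.77·Pd^0.52·e^(0.02·RH+f) = 1.576 μm/a
  Sd branch = 0.102·Sd^0.62·e^(0.033·RH+0.04·T) = 1.169 μm/a
  sum: 1.576 + 1.169 → r_corr = 2.745 μm/a
2.75 μm/a falls in (1.3, 25] for carbon steel → category C2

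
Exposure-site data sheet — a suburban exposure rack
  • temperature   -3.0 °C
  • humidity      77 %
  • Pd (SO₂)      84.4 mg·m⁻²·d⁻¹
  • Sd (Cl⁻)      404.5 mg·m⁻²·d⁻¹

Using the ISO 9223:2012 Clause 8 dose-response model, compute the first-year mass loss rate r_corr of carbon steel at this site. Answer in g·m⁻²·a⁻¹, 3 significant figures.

r_corr = 465 g·m⁻²·a⁻¹

carbon steel: temperature factor f = +0.150·(-13.0) = -1.9500
  sulphur-dioxide contribution → 11.79 μm/a
  chloride contribution → 47.46 μm/a
  total first-year rate 59.25 μm/a
Convert to mass loss: 59.25 μm/a × 7.85 g/cm³ = 465.1 g·m⁻²·a⁻¹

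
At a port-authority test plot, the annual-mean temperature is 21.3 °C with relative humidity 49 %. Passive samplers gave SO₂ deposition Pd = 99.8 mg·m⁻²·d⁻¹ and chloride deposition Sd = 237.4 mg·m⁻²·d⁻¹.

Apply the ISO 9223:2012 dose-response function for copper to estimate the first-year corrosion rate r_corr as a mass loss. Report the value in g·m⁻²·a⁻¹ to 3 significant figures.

r_corr = 7.81 g·m⁻²·a⁻¹

copper: T>10 °C ⇒ hinge -0.080·(21.3−10) = -0.9040
  sulphur-dioxide contribution → 0.1279 μm/a
  chloride contribution → 0.7438 μm/a
  total first-year rate 0.8718 μm/a
Convert to mass loss: 0.8718 μm/a × 8.96 g/cm³ = 7.811 g·m⁻²·a⁻¹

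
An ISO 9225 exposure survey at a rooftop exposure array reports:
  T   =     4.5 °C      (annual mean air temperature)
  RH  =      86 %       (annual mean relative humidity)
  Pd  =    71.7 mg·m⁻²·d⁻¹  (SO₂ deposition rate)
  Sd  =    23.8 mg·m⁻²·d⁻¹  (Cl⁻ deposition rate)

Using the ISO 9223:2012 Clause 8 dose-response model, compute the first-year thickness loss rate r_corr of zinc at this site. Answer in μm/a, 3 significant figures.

r_corr = 3.89 μm/a

zinc: T≤10 °C ⇒ hinge +0.038·(4.5−10) = -0.2090
  SO₂ term: 0.0129·71.7^0.44·exp(0.046·86-0.2090) = 3.584
  Sd branch = 0.0175·Sd^0.57·e^(0.008·RH+0.085·T) = 0.3109 μm/a
  sum: 3.584 + 0.3109 → r_corr = 3.894 μm/a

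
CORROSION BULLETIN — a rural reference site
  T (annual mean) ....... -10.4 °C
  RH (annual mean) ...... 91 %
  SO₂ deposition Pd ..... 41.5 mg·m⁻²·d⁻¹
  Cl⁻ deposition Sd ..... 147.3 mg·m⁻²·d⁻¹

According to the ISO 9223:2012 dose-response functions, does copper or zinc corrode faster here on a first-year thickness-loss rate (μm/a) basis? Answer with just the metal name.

copper: T≤10 °C ⇒ hinge +0.126·(-10.4−10) = -2.5704
  sulphur-dioxide contribution → 0.2293 μm/a
  chloride contribution → 0.6274 μm/a
  ⇒ r_corr(copper) = 0.8567 μm/a
zinc: T≤10 °C ⇒ hinge +0.038·(-10.4−10) = -0.7752
  sulphur-dioxide contribution → 2.013 μm/a
  chloride contribution → 0.2577 μm/a
  total first-year rate 2.271 μm/a
Ordering by μm/a: zinc (2.27) > copper (0.857)

zinc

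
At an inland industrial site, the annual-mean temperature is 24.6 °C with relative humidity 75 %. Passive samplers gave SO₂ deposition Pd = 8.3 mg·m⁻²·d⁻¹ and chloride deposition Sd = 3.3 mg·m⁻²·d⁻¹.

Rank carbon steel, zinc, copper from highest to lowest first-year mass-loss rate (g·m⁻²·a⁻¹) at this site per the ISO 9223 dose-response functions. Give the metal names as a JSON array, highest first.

carbon steel: T>10 °C ⇒ hinge -0.054·(24.6−10) = -0.7884
  Pd branch = 1.77·Pd^0.52·e^(0.02·RH+f) = 10.84 μm/a
  Sd branch = 0.102·Sd^0.62·e^(0.033·RH+0.04·T) = 6.797 μm/a
  sum: 10.84 + 6.797 → r_corr = 17.63 μm/a
  mass loss = 17.63 μm/a × 7.85 g/cm³ = 138.4 g·m⁻²·a⁻¹
zinc: temperature factor f = -0.071·(14.6) = -1.0366
  SO₂ term: 0.0129·8.3^0.44·exp(0.046·75-1.0366) = 0.3657
  Cl⁻ term: 0.0175·3.3^0.57·exp(0.008·75+0.085·24.6) = 0.5097
  sum: 0.3657 + 0.5097 → r_corr = 0.8753 μm/a
  mass loss = 0.8753 μm/a × 7.14 g/cm³ = 6.25 g·m⁻²·a⁻¹
copper: temperature factor f = -0.080·(14.6) = -1.1680
  Pd branch = 0.0053·Pd^0.26·e^(0.059·RH+f) = 0.2386 μm/a
  Cl⁻ term: 0.01025·3.3^0.27·exp(0.036·75+0.049·24.6) = 0.7028
  sum: 0.2386 + 0.7028 → r_corr = 0.9414 μm/a
  mass loss = 0.9414 μm/a × 8.96 g/cm³ = 8.435 g·m⁻²·a⁻¹
Ordering by g·m⁻²·a⁻¹: carbon steel (138) > copper (8.44) > zinc (6.25)

["carbon steel", "copper", "zinc"]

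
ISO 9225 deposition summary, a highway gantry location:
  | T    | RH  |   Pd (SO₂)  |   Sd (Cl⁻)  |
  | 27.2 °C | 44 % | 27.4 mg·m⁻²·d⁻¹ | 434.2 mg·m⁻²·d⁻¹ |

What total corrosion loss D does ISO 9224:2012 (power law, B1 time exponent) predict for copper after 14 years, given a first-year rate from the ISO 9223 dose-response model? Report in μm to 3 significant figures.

copper: T>10 °C ⇒ hinge -0.080·(27.2−10) = -1.3760
  Pd branch = 0.0053·Pd^0.26·e^(0.059·RH+f) = 0.04246 μm/a
  Sd branch = 0.01025·Sd^0.27·e^(0.036·RH+0.049·T) = 0.9765 μm/a
  r_corr = 0.04246 + 0.9765 = 1.019 μm/a
Long-term exponent b (ISO 9224 Table 2, B1) = 0.667
  D(14) = 1.019 × 14^0.667 = 1.019 × 5.814 = 5.924 μm

D(14) = 5.92 μm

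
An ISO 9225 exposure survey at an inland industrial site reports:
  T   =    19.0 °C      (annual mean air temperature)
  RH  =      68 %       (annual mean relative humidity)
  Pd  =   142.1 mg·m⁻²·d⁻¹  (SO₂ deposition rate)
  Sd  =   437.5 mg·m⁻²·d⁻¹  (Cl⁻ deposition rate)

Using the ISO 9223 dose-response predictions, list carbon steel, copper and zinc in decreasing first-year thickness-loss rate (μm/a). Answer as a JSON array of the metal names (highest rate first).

["carbon steel", "zinc", "copper"]

carbon steel: T>10 °C ⇒ hinge -0.054·(19.0−10) = -0.4860
  SO₂ term: 1.77·142.1^0.52·exp(0.02·68-0.4860) = 55.83
  Cl⁻ term: 0.102·437.5^0.62·exp(0.033·68+0.04·19.0) = 89.25
  r_corr = 55.83 + 89.25 = 145.1 μm/a
copper: T>10 °C ⇒ hinge -0.080·(19.0−10) = -0.7200
  Pd branch = 0.0053·Pd^0.26·e^(0.059·RH+f) = 0.5172 μm/a
  Cl⁻ term: 0.01025·437.5^0.27·exp(0.036·68+0.049·19.0) = 1.553
  r_corr = 0.5172 + 1.553 = 2.071 μm/a
zinc: temperature factor f = -0.071·(9.0) = -0.6390
  Pd branch = 0.0129·Pd^0.44·e^(0.046·RH+f) = 1.376 μm/a
  Sd branch = 0.0175·Sd^0.57·e^(0.008·RH+0.085·T) = 4.853 μm/a
  sum: 1.376 + 4.853 → r_corr = 6.23 μm/a
Ordering by μm/a: carbon steel (145) > zinc (6.23) > copper (2.07)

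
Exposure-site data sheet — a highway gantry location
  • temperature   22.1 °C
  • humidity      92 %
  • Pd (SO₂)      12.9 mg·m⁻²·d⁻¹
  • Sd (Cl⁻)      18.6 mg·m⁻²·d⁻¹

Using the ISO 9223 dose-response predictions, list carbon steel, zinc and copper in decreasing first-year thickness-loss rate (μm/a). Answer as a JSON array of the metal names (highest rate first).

["carbon steel", "copper", "zinc"]

carbon steel: T>10 °C ⇒ hinge -0.054·(22.1−10) = -0.6534
  SO₂ term: 1.77·12.9^0.52·exp(0.02·92-0.6534) = 21.92
  Sd branch = 0.102·Sd^0.62·e^(0.033·RH+0.04·T) = 31.49 μm/a
  sum: 21.92 + 31.49 → r_corr = 53.41 μm/a
zinc: T>10 °C ⇒ hinge -0.071·(22.1−10) = -0.8591
  Pd branch = 0.0129·Pd^0.44·e^(0.046·RH+f) = 1.159 μm/a
  Cl⁻ term: 0.0175·18.6^0.57·exp(0.008·92+0.085·22.1) = 1.265
  sum: 1.159 + 1.265 → r_corr = 2.424 μm/a
copper: temperature factor f = -0.080·(12.1) = -0.9680
  SO₂ term: 0.0053·12.9^0.26·exp(0.059·92-0.9680) = 0.8912
  Cl⁻ term: 0.01025·18.6^0.27·exp(0.036·92+0.049·22.1) = 1.829
  r_corr = 0.8912 + 1.829 = 2.72 μm/a
Ordering by μm/a: carbon steel (53.4) > copper (2.72) > zinc (2.42)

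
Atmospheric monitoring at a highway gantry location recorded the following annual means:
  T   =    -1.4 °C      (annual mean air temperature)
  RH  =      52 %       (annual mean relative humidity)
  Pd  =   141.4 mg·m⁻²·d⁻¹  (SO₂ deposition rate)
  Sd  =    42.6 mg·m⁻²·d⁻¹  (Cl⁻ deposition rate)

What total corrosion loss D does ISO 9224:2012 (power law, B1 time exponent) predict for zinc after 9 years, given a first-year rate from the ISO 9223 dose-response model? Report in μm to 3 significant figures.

zinc: temperature factor f = +0.038·(-11.4) = -0.4332
  sulphur-dioxide contribution → 0.8081 μm/a
  chloride contribution → 0.1999 μm/a
  ⇒ r_corr(zinc) = 1.008 μm/a
ISO 9224: D(t) = r_corr · t^b with b = 0.813 (zinc, B1)
  D(9) = 1.008 × 9^0.813 = 1.008 × 5.968 = 6.015 μm

D(9) = 6.02 μm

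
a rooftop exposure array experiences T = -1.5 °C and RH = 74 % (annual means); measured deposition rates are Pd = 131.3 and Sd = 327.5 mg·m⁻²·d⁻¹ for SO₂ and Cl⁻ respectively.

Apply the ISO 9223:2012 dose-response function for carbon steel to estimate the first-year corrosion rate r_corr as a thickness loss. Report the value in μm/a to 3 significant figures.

carbon steel: T≤10 °C ⇒ hinge +0.150·(-1.5−10) = -1.7250
  sulphur-dioxide contribution → 17.5 μm/a
  chloride contribution → 40.04 μm/a
  total first-year rate 57.54 μm/a

r_corr = 57.5 μm/a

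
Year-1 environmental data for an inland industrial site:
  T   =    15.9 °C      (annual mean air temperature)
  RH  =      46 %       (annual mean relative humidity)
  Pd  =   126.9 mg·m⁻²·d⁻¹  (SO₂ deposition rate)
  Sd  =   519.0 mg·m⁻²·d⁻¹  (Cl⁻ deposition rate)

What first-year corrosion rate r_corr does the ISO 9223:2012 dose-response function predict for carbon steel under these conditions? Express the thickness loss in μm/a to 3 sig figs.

r_corr = 82.5 μm/a

carbon steel: f(T) = -0.054·(T−10) [T>10 °C] = -0.3186
  sulphur-dioxide contribution → 40.08 μm/a
  chloride contribution → 42.41 μm/a
  ⇒ r_corr(carbon steel) = 82.49 μm/a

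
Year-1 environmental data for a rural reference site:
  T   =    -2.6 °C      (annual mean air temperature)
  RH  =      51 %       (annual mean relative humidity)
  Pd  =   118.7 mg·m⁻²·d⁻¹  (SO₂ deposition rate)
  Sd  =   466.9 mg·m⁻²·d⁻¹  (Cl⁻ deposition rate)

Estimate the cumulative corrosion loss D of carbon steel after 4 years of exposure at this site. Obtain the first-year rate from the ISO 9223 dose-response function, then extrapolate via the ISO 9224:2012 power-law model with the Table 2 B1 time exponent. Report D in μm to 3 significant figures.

D(4) = 64.5 μm

carbon steel: temperature factor f = +0.150·(-12.6) = -1.8900
  sulphur-dioxide contribution → 8.889 μm/a
  chloride contribution → 22.35 μm/a
  total first-year rate 31.24 μm/a
Power-law: D(4) = r_corr · 4^0.523
  D(4) = 31.24 × 4^0.523 = 31.24 × 2.065 = 64.5 μm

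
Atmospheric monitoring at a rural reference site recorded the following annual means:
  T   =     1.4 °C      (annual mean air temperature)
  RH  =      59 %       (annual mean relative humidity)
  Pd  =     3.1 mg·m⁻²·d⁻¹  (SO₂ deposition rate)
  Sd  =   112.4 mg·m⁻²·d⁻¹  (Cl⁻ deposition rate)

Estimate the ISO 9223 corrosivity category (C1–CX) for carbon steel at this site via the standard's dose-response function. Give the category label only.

C2

carbon steel: temperature factor f = +0.150·(-8.6) = -1.2900
  Pd branch = 1.77·Pd^0.52·e^(0.02·RH+f) = 2.856 μm/a
  Sd branch = 0.102·Sd^0.62·e^(0.033·RH+0.04·T) = 14.12 μm/a
  r_corr = 2.856 + 14.12 = 16.98 μm/a
ISO 9223 Table 2 (carbon steel): 1.3 < 17 ≤ 25 μm/a ⇒ C2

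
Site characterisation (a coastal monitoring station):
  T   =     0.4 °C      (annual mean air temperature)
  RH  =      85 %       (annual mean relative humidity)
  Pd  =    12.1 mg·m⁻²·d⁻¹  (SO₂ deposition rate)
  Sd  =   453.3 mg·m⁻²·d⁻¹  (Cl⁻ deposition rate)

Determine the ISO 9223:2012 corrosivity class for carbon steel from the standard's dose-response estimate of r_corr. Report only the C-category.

carbon steel: temperature factor f = +0.150·(-9.6) = -1.4400
  Pd branch = 1.77·Pd^0.52·e^(0.02·RH+f) = 8.393 μm/a
  Cl⁻ term: 0.102·453.3^0.62·exp(0.033·85+0.04·0.4) = 75.98
  r_corr = 8.393 + 75.98 = 84.37 μm/a
ISO 9223 Table 2 (carbon steel): 80 < 84.4 ≤ 200 μm/a ⇒ C5

C5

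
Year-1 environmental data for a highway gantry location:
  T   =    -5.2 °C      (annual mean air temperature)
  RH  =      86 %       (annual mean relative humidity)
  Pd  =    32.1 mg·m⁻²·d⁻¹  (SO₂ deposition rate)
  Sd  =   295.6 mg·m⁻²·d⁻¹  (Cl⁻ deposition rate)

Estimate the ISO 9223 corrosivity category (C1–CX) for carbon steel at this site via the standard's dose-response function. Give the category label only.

C4

carbon steel: T≤10 °C ⇒ hinge +0.150·(-5.2−10) = -2.2800
  SO₂ term: 1.77·32.1^0.52·exp(0.02·86-2.2800) = 6.14
  Cl⁻ term: 0.102·295.6^0.62·exp(0.033·86+0.04·-5.2) = 48.15
  r_corr = 6.14 + 48.15 = 54.29 μm/a
54.3 μm/a falls in (50, 80] for carbon steel → category C4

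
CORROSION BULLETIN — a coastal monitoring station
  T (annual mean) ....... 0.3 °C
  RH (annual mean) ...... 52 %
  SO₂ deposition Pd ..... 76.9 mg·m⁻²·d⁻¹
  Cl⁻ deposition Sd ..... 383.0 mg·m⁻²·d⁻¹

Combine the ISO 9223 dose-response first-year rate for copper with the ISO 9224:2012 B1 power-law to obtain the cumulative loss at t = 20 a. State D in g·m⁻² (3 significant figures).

copper: T≤10 °C ⇒ hinge +0.126·(0.3−10) = -1.2222
  sulphur-dioxide contribution → 0.1038 μm/a
  chloride contribution → 0.337 μm/a
  ⇒ r_corr(copper) = 0.4408 μm/a
Power-law: D(20) = r_corr · 20^0.667
  D(20) = 0.4408 × 20^0.667 = 0.4408 × 7.375 = 3.251 μm
  Mass loss = 3.251 μm × 8.96 g/cm³ = 29.13 g·m⁻²

D(20) = 29.1 g·m⁻²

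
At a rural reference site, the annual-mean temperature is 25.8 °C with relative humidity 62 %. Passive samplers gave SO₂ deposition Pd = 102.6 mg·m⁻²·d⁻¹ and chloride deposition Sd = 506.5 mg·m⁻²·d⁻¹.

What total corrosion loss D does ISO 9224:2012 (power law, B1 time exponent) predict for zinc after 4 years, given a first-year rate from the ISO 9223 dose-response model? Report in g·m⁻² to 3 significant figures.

zinc: temperature factor f = -0.071·(15.8) = -1.1218
  Pd branch = 0.0129·Pd^0.44·e^(0.046·RH+f) = 0.5584 μm/a
  Sd branch = 0.0175·Sd^0.57·e^(0.008·RH+0.085·T) = 8.963 μm/a
  r_corr = 0.5584 + 8.963 = 9.522 μm/a
Power-law: D(4) = r_corr · 4^0.813
  D(4) = 9.522 × 4^0.813 = 9.522 × 3.087 = 29.39 μm
  Mass loss = 29.39 μm × 7.14 g/cm³ = 209.8 g·m⁻²

D(4) = 210 g·m⁻²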